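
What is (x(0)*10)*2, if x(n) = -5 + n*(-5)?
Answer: -100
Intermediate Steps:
x(n) = -5 - 5*n
(x(0)*10)*2 = ((-5 - 5*0)*10)*2 = ((-5 + 0)*10)*2 = -5*10*2 = -50*2 = -100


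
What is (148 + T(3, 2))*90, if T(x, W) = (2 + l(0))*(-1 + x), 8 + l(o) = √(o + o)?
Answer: 12240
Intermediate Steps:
l(o) = -8 + √2*√o (l(o) = -8 + √(o + o) = -8 + √(2*o) = -8 + √2*√o)
T(x, W) = 6 - 6*x (T(x, W) = (2 + (-8 + √2*√0))*(-1 + x) = (2 + (-8 + √2*0))*(-1 + x) = (2 + (-8 + 0))*(-1 + x) = (2 - 8)*(-1 + x) = -6*(-1 + x) = 6 - 6*x)
(148 + T(3, 2))*90 = (148 + (6 - 6*3))*90 = (148 + (6 - 18))*90 = (148 - 12)*90 = 136*90 = 12240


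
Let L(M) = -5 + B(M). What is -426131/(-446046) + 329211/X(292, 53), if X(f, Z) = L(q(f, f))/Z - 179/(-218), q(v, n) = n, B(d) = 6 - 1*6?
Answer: 62838166123153/138720306 ≈ 4.5298e+5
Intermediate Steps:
B(d) = 0 (B(d) = 6 - 6 = 0)
L(M) = -5 (L(M) = -5 + 0 = -5)
X(f, Z) = 179/218 - 5/Z (X(f, Z) = -5/Z - 179/(-218) = -5/Z - 179*(-1/218) = -5/Z + 179/218 = 179/218 - 5/Z)
-426131/(-446046) + 329211/X(292, 53) = -426131/(-446046) + 329211/(179/218 - 5/53) = -426131*(-1/446046) + 329211/(179/218 - 5*1/53) = 426131/446046 + 329211/(179/218 - 5/53) = 426131/446046 + 329211/(8397/11554) = 426131/446046 + 329211*(11554/8397) = 426131/446046 + 140877922/311 = 62838166123153/138720306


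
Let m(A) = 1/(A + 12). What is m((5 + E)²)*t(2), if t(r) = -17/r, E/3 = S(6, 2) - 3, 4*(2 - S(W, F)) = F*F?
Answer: -17/26 ≈ -0.65385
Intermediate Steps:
S(W, F) = 2 - F²/4 (S(W, F) = 2 - F*F/4 = 2 - F²/4)
E = -6 (E = 3*((2 - ¼*2²) - 3) = 3*((2 - ¼*4) - 3) = 3*((2 - 1) - 3) = 3*(1 - 3) = 3*(-2) = -6)
m(A) = 1/(12 + A)
m((5 + E)²)*t(2) = (-17/2)/(12 + (5 - 6)²) = (-17*½)/(12 + (-1)²) = -17/2/(12 + 1) = -17/2/13 = (1/13)*(-17/2) = -17/26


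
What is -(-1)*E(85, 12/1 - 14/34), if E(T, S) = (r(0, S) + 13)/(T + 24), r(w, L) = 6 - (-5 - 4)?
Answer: 28/109 ≈ 0.25688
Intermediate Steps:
r(w, L) = 15 (r(w, L) = 6 - 1*(-9) = 6 + 9 = 15)
E(T, S) = 28/(24 + T) (E(T, S) = (15 + 13)/(T + 24) = 28/(24 + T))
-(-1)*E(85, 12/1 - 14/34) = -(-1)*28/(24 + 85) = -(-1)*28/109 = -1*(-28/109) = 28/109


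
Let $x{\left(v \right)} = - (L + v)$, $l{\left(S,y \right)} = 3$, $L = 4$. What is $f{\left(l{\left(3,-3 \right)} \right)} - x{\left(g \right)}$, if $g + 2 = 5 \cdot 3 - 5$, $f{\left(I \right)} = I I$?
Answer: $21$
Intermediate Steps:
$f{\left(I \right)} = I^{2}$
$g = 8$ ($g = -2 + \left(5 \cdot 3 - 5\right) = -2 + \left(15 - 5\right) = -2 + 10 = 8$)
$x{\left(v \right)} = -4 - v$ ($x{\left(v \right)} = - (4 + v) = -4 - v$)
$f{\left(l{\left(3,-3 \right)} \right)} - x{\left(g \right)} = 3^{2} - \left(-4 - 8\right) = 9 - \left(-4 - 8\right) = 9 - -12 = 9 + 12 = 21$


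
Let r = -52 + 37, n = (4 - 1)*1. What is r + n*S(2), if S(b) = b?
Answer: -9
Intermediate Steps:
n = 3 (n = 3*1 = 3)
r = -15
r + n*S(2) = -15 + 3*2 = -15 + 6 = -9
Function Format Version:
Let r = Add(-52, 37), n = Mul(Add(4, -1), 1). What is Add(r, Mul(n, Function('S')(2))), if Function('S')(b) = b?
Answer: -9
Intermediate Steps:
n = 3 (n = Mul(3, 1) = 3)
r = -15
Add(r, Mul(n, Function('S')(2))) = Add(-15, Mul(3, 2)) = Add(-15, 6) = -9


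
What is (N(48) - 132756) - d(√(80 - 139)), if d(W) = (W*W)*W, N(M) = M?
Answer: -132708 + 59*I*√59 ≈ -1.3271e+5 + 453.19*I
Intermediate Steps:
d(W) = W³ (d(W) = W²*W = W³)
(N(48) - 132756) - d(√(80 - 139)) = (48 - 132756) - (√(80 - 139))³ = -132708 - (√(-59))³ = -132708 - (I*√59)³ = -132708 - (-59)*I*√59 = -132708 + 59*I*√59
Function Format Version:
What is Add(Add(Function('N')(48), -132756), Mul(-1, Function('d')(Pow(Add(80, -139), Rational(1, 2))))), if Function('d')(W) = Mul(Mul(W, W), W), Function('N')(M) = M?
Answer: Add(-132708, Mul(59, I, Pow(59, Rational(1, 2)))) ≈ Add(-1.3271e+5, Mul(453.19, I))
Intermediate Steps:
Function('d')(W) = Pow(W, 3) (Function('d')(W) = Mul(Pow(W, 2), W) = Pow(W, 3))
Add(Add(Function('N')(48), -132756), Mul(-1, Function('d')(Pow(Add(80, -139), Rational(1, 2))))) = Add(Add(48, -132756), Mul(-1, Pow(Pow(Add(80, -139), Rational(1, 2)), 3))) = Add(-132708, Mul(-1, Pow(Pow(-59, Rational(1, 2)), 3))) = Add(-132708, Mul(-1, Pow(Mul(I, Pow(59, Rational(1, 2))), 3))) = Add(-132708, Mul(-1, Mul(-59, I, Pow(59, Rational(1, 2))))) = Add(-132708, Mul(59, I, Pow(59, Rational(1, 2))))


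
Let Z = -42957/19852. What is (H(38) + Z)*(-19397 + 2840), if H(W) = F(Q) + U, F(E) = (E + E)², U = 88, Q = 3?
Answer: -40046266887/19852 ≈ -2.0172e+6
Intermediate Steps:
Z = -42957/19852 (Z = -42957*1/19852 = -42957/19852 ≈ -2.1639)
F(E) = 4*E² (F(E) = (2*E)² = 4*E²)
H(W) = 124 (H(W) = 4*3² + 88 = 4*9 + 88 = 36 + 88 = 124)
(H(38) + Z)*(-19397 + 2840) = (124 - 42957/19852)*(-19397 + 2840) = (2418691/19852)*(-16557) = -40046266887/19852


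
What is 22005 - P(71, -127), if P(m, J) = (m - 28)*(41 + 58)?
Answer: 17748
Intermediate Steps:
P(m, J) = -2772 + 99*m (P(m, J) = (-28 + m)*99 = -2772 + 99*m)
22005 - P(71, -127) = 22005 - (-2772 + 99*71) = 22005 - (-2772 + 7029) = 22005 - 1*4257 = 22005 - 4257 = 17748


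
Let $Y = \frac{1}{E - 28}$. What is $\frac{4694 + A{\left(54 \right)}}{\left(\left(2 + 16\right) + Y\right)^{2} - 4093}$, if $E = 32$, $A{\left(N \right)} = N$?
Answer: $- \frac{75968}{60159} \approx -1.2628$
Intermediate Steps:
$Y = \frac{1}{4}$ ($Y = \frac{1}{32 - 28} = \frac{1}{4} \approx 0.25$)
$\frac{4694 + A{\left(54 \right)}}{\left(\left(2 + 16\right) + Y\right)^{2} - 4093} = \frac{4694 + 54}{\left(\left(2 + 16\right) + \frac{1}{4}\right)^{2} - 4093} = \frac{4748}{\left(18 + \frac{1}{4}\right)^{2} - 4093} = \frac{4748}{\left(\frac{73}{4}\right)^{2} - 4093} = \frac{4748}{\frac{5329}{16} - 4093} = \frac{4748}{- \frac{60159}{16}} = 4748 \left(- \frac{16}{60159}\right) = - \frac{75968}{60159}$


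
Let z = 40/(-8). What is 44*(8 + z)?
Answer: 132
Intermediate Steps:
z = -5 (z = 40*(-1/8) = -5)
44*(8 + z) = 44*(8 - 5) = 44*3 = 132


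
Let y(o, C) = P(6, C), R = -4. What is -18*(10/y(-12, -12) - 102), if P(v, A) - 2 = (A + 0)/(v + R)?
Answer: 1881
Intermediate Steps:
P(v, A) = 2 + A/(-4 + v) (P(v, A) = 2 + (A + 0)/(v - 4) = 2 + A/(-4 + v))
y(o, C) = 2 + C/2 (y(o, C) = (-8 + C + 2*6)/(-4 + 6) = (-8 + C + 12)/2 = (4 + C)/2 = 2 + C/2)
-18*(10/y(-12, -12) - 102) = -18*(10/(2 + (½)*(-12)) - 102) = -18*(10/(2 - 6) - 102) = -18*(10/(-4) - 102) = -18*(10*(-¼) - 102) = -18*(-5/2 - 102) = -18*(-209/2) = 1881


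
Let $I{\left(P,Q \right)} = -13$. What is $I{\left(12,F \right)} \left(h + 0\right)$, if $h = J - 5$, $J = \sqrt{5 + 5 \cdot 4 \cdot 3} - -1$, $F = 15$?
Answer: $52 - 13 \sqrt{65} \approx -52.809$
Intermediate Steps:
$J = 1 + \sqrt{65}$ ($J = \sqrt{5 + 20 \cdot 3} + 1 = \sqrt{5 + 60} + 1 = \sqrt{65} + 1 = 1 + \sqrt{65} \approx 9.0623$)
$h = -4 + \sqrt{65}$ ($h = \left(1 + \sqrt{65}\right) - 5 = -4 + \sqrt{65} \approx 4.0623$)
$I{\left(12,F \right)} \left(h + 0\right) = - 13 \left(\left(-4 + \sqrt{65}\right) + 0\right) = - 13 \left(-4 + \sqrt{65}\right) = 52 - 13 \sqrt{65}$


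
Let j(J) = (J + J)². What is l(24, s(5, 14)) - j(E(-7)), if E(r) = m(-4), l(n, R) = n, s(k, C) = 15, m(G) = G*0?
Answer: 24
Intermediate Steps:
m(G) = 0
E(r) = 0
j(J) = 4*J² (j(J) = (2*J)² = 4*J²)
l(24, s(5, 14)) - j(E(-7)) = 24 - 4*0² = 24 - 4*0 = 24 - 1*0 = 24 + 0 = 24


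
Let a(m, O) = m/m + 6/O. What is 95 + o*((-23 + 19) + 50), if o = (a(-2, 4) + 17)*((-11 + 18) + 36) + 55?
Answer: 41196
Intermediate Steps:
a(m, O) = 1 + 6/O
o = 1787/2 (o = ((6 + 4)/4 + 17)*((-11 + 18) + 36) + 55 = ((¼)*10 + 17)*(7 + 36) + 55 = (5/2 + 17)*43 + 55 = (39/2)*43 + 55 = 1677/2 + 55 = 1787/2 ≈ 893.50)
95 + o*((-23 + 19) + 50) = 95 + 1787*((-23 + 19) + 50)/2 = 95 + 1787*(-4 + 50)/2 = 95 + (1787/2)*46 = 95 + 41101 = 41196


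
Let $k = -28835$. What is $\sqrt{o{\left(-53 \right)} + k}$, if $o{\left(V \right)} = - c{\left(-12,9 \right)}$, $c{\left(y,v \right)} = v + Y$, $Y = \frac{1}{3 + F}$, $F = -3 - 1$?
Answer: $i \sqrt{28843} \approx 169.83 i$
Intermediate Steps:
$F = -4$
$Y = -1$ ($Y = \frac{1}{3 - 4} = \frac{1}{-1} = -1$)
$c{\left(y,v \right)} = -1 + v$ ($c{\left(y,v \right)} = v - 1 = -1 + v$)
$o{\left(V \right)} = -8$ ($o{\left(V \right)} = - (-1 + 9) = \left(-1\right) 8 = -8$)
$\sqrt{o{\left(-53 \right)} + k} = \sqrt{-8 - 28835} = \sqrt{-28843} = i \sqrt{28843}$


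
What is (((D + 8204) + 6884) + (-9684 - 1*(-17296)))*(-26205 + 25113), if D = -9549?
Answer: -14360892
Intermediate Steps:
(((D + 8204) + 6884) + (-9684 - 1*(-17296)))*(-26205 + 25113) = (((-9549 + 8204) + 6884) + (-9684 - 1*(-17296)))*(-26205 + 25113) = ((-1345 + 6884) + (-9684 + 17296))*(-1092) = (5539 + 7612)*(-1092) = 13151*(-1092) = -14360892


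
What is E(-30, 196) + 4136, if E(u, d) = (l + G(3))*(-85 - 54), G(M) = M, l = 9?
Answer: 2468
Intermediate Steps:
E(u, d) = -1668 (E(u, d) = (9 + 3)*(-85 - 54) = 12*(-139) = -1668)
E(-30, 196) + 4136 = -1668 + 4136 = 2468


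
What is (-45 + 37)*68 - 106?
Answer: -650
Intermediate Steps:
(-45 + 37)*68 - 106 = -8*68 - 106 = -544 - 106 = -650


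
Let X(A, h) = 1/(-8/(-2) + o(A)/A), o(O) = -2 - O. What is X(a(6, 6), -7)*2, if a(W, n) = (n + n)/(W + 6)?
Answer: 2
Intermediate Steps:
a(W, n) = 2*n/(6 + W) (a(W, n) = (2*n)/(6 + W) = 2*n/(6 + W))
X(A, h) = 1/(4 + (-2 - A)/A) (X(A, h) = 1/(-8/(-2) + (-2 - A)/A) = 1/(-8*(-1/2) + (-2 - A)/A) = 1/(4 + (-2 - A)/A))
X(a(6, 6), -7)*2 = ((2*6/(6 + 6))/(-2 + 3*(2*6/(6 + 6))))*2 = ((2*6/12)/(-2 + 3*(2*6/12)))*2 = ((2*6*(1/12))/(-2 + 3*(2*6*(1/12))))*2 = (1/(-2 + 3*1))*2 = (1/(-2 + 3))*2 = (1/1)*2 = (1*1)*2 = 1*2 = 2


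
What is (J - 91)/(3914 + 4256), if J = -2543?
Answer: -1317/4085 ≈ -0.32240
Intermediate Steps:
(J - 91)/(3914 + 4256) = (-2543 - 91)/(3914 + 4256) = -2634/8170 = -2634*1/8170 = -1317/4085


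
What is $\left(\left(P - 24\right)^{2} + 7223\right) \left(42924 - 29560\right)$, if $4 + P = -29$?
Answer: $139947808$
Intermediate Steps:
$P = -33$ ($P = -4 - 29 = -33$)
$\left(\left(P - 24\right)^{2} + 7223\right) \left(42924 - 29560\right) = \left(\left(-33 - 24\right)^{2} + 7223\right) \left(42924 - 29560\right) = \left(\left(-57\right)^{2} + 7223\right) 13364 = \left(3249 + 7223\right) 13364 = 10472 \cdot 13364 = 139947808$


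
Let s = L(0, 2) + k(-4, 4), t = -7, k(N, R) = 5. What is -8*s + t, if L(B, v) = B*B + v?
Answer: -63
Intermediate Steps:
L(B, v) = v + B² (L(B, v) = B² + v = v + B²)
s = 7 (s = (2 + 0²) + 5 = (2 + 0) + 5 = 2 + 5 = 7)
-8*s + t = -8*7 - 7 = -56 - 7 = -63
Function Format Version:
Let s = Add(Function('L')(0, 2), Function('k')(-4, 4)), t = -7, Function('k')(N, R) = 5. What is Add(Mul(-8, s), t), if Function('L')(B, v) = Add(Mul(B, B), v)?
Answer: -63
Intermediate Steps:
Function('L')(B, v) = Add(v, Pow(B, 2)) (Function('L')(B, v) = Add(Pow(B, 2), v) = Add(v, Pow(B, 2)))
s = 7 (s = Add(Add(2, Pow(0, 2)), 5) = Add(Add(2, 0), 5) = Add(2, 5) = 7)
Add(Mul(-8, s), t) = Add(Mul(-8, 7), -7) = Add(-56, -7) = -63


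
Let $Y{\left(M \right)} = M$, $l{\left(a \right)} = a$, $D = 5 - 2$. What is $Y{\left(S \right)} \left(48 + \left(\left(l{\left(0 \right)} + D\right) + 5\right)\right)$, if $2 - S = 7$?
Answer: $-280$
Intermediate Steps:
$D = 3$
$S = -5$ ($S = 2 - 7 = -5$)
$Y{\left(S \right)} \left(48 + \left(\left(l{\left(0 \right)} + D\right) + 5\right)\right) = - 5 \left(48 + \left(\left(0 + 3\right) + 5\right)\right) = - 5 \left(48 + \left(3 + 5\right)\right) = - 5 \left(48 + 8\right) = \left(-5\right) 56 = -280$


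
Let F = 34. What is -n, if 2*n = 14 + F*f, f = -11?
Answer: 180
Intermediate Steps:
n = -180 (n = (14 + 34*(-11))/2 = (14 - 374)/2 = (½)*(-360) = -180)
-n = -1*(-180) = 180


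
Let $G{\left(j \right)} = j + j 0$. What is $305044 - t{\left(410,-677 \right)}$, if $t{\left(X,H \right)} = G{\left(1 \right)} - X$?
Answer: $305453$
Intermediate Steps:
$G{\left(j \right)} = j$ ($G{\left(j \right)} = j + 0 = j$)
$t{\left(X,H \right)} = 1 - X$
$305044 - t{\left(410,-677 \right)} = 305044 - \left(1 - 410\right) = 305044 - -409 = 305044 + 409 = 305453$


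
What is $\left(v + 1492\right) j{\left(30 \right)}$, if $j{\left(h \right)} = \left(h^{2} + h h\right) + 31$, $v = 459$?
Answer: $3572281$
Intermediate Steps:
$j{\left(h \right)} = 31 + 2 h^{2}$ ($j{\left(h \right)} = \left(h^{2} + h^{2}\right) + 31 = 2 h^{2} + 31 = 31 + 2 h^{2}$)
$\left(v + 1492\right) j{\left(30 \right)} = \left(459 + 1492\right) \left(31 + 2 \cdot 30^{2}\right) = 1951 \left(31 + 2 \cdot 900\right) = 1951 \left(31 + 1800\right) = 1951 \cdot 1831 = 3572281$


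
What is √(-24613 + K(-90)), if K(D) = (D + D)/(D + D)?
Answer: 2*I*√6153 ≈ 156.88*I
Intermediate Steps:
K(D) = 1 (K(D) = (2*D)/((2*D)) = (2*D)*(1/(2*D)) = 1)
√(-24613 + K(-90)) = √(-24613 + 1) = √(-24612) = 2*I*√6153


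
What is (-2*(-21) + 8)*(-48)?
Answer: -2400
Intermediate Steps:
(-2*(-21) + 8)*(-48) = (42 + 8)*(-48) = 50*(-48) = -2400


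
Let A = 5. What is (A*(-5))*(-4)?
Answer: 100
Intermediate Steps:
(A*(-5))*(-4) = (5*(-5))*(-4) = -25*(-4) = 100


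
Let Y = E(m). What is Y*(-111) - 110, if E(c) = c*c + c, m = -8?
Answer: -6326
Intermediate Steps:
E(c) = c + c² (E(c) = c² + c = c + c²)
Y = 56 (Y = -8*(1 - 8) = -8*(-7) = 56)
Y*(-111) - 110 = 56*(-111) - 110 = -6216 - 110 = -6326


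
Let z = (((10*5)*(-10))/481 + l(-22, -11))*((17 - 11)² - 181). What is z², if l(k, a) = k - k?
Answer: 5256250000/231361 ≈ 22719.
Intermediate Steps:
l(k, a) = 0
z = 72500/481 (z = (((10*5)*(-10))/481 + 0)*((17 - 11)² - 181) = ((50*(-10))*(1/481) + 0)*(6² - 181) = (-500*1/481 + 0)*(36 - 181) = (-500/481 + 0)*(-145) = -500/481*(-145) = 72500/481 ≈ 150.73)
z² = (72500/481)² = 5256250000/231361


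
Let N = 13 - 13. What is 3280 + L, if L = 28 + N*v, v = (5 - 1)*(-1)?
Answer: 3308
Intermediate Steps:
N = 0
v = -4 (v = 4*(-1) = -4)
L = 28 (L = 28 + 0*(-4) = 28 + 0 = 28)
3280 + L = 3280 + 28 = 3308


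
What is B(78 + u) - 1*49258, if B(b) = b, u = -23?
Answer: -49203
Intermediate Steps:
B(78 + u) - 1*49258 = (78 - 23) - 1*49258 = 55 - 49258 = -49203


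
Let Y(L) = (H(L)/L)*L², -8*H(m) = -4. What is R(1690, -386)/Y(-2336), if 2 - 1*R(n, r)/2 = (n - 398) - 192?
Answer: 549/292 ≈ 1.8801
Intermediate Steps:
H(m) = ½ (H(m) = -⅛*(-4) = ½)
R(n, r) = 1184 - 2*n (R(n, r) = 4 - 2*((n - 398) - 192) = 4 - 2*((-398 + n) - 192) = 4 - 2*(-590 + n) = 4 + (1180 - 2*n) = 1184 - 2*n)
Y(L) = L/2 (Y(L) = (1/(2*L))*L² = L/2)
R(1690, -386)/Y(-2336) = (1184 - 2*1690)/(((½)*(-2336))) = (1184 - 3380)/(-1168) = -2196*(-1/1168) = 549/292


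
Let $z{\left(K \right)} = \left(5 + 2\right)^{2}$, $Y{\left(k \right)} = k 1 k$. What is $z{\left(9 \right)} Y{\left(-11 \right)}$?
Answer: $5929$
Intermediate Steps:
$Y{\left(k \right)} = k^{2}$ ($Y{\left(k \right)} = k k = k^{2}$)
$z{\left(K \right)} = 49$ ($z{\left(K \right)} = 7^{2} = 49$)
$z{\left(9 \right)} Y{\left(-11 \right)} = 49 \left(-11\right)^{2} = 49 \cdot 121 = 5929$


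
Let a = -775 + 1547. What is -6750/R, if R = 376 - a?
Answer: 375/22 ≈ 17.045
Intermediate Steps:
a = 772
R = -396 (R = 376 - 1*772 = 376 - 772 = -396)
-6750/R = -6750/(-396) = -6750*(-1/396) = 375/22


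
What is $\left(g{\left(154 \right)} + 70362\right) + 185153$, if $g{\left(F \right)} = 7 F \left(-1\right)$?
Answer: $254437$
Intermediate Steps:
$g{\left(F \right)} = - 7 F$
$\left(g{\left(154 \right)} + 70362\right) + 185153 = \left(\left(-7\right) 154 + 70362\right) + 185153 = \left(-1078 + 70362\right) + 185153 = 69284 + 185153 = 254437$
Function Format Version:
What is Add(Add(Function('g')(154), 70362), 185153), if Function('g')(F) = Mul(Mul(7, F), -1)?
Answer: 254437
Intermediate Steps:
Function('g')(F) = Mul(-7, F)
Add(Add(Function('g')(154), 70362), 185153) = Add(Add(Mul(-7, 154), 70362), 185153) = Add(Add(-1078, 70362), 185153) = Add(69284, 185153) = 254437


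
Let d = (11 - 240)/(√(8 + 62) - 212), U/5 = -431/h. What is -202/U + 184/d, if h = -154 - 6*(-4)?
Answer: 15609740/98699 - 184*√70/229 ≈ 151.43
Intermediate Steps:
h = -130 (h = -154 + 24 = -130)
U = 431/26 (U = 5*(-431/(-130)) = 5*(-431*(-1/130)) = 5*(431/130) = 431/26 ≈ 16.577)
d = -229/(-212 + √70) (d = -229/(√70 - 212) = -229/(-212 + √70) ≈ 1.1246)
-202/U + 184/d = -202/431/26 + 184/(24274/22437 + 229*√70/44874) = -202*26/431 + 184/(24274/22437 + 229*√70/44874) = -5252/431 + 184/(24274/22437 + 229*√70/44874)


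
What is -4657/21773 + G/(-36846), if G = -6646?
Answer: -13444232/401123979 ≈ -0.033516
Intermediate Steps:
-4657/21773 + G/(-36846) = -4657/21773 - 6646/(-36846) = -4657*1/21773 - 6646*(-1/36846) = -4657/21773 + 3323/18423 = -13444232/401123979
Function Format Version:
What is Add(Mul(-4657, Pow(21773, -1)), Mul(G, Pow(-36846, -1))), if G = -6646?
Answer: Rational(-13444232, 401123979) ≈ -0.033516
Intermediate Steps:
Add(Mul(-4657, Pow(21773, -1)), Mul(G, Pow(-36846, -1))) = Add(Mul(-4657, Pow(21773, -1)), Mul(-6646, Pow(-36846, -1))) = Add(Mul(-4657, Rational(1, 21773)), Mul(-6646, Rational(-1, 36846))) = Add(Rational(-4657, 21773), Rational(3323, 18423)) = Rational(-13444232, 401123979)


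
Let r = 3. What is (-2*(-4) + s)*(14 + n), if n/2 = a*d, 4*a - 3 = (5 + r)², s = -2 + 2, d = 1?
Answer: 380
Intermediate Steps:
s = 0
a = 67/4 (a = ¾ + (5 + 3)²/4 = ¾ + (¼)*8² = ¾ + (¼)*64 = ¾ + 16 = 67/4 ≈ 16.750)
n = 67/2 (n = 2*((67/4)*1) = 2*(67/4) = 67/2 ≈ 33.500)
(-2*(-4) + s)*(14 + n) = (-2*(-4) + 0)*(14 + 67/2) = (8 + 0)*(95/2) = 8*(95/2) = 380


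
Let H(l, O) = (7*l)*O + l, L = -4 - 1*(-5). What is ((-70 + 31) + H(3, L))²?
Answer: 225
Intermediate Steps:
L = 1 (L = -4 + 5 = 1)
H(l, O) = l + 7*O*l (H(l, O) = 7*O*l + l = l + 7*O*l)
((-70 + 31) + H(3, L))² = ((-70 + 31) + 3*(1 + 7*1))² = (-39 + 3*(1 + 7))² = (-39 + 3*8)² = (-39 + 24)² = (-15)² = 225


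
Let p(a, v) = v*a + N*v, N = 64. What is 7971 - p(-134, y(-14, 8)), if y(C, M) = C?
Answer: 6991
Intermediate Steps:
p(a, v) = 64*v + a*v (p(a, v) = v*a + 64*v = a*v + 64*v = 64*v + a*v)
7971 - p(-134, y(-14, 8)) = 7971 - (-14)*(64 - 134) = 7971 - (-14)*(-70) = 7971 - 1*980 = 7971 - 980 = 6991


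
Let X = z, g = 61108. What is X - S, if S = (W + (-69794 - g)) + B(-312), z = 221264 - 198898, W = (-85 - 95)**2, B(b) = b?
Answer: 121180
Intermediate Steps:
W = 32400 (W = (-180)**2 = 32400)
z = 22366
X = 22366
S = -98814 (S = (32400 + (-69794 - 1*61108)) - 312 = (32400 + (-69794 - 61108)) - 312 = (32400 - 130902) - 312 = -98502 - 312 = -98814)
X - S = 22366 - 1*(-98814) = 22366 + 98814 = 121180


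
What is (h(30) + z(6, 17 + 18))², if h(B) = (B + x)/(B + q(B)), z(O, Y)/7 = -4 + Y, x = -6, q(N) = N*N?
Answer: 1131582321/24025 ≈ 47100.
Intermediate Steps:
q(N) = N²
z(O, Y) = -28 + 7*Y (z(O, Y) = 7*(-4 + Y) = -28 + 7*Y)
h(B) = (-6 + B)/(B + B²) (h(B) = (B - 6)/(B + B²) = (-6 + B)/(B + B²))
(h(30) + z(6, 17 + 18))² = ((-6 + 30)/(30*(1 + 30)) + (-28 + 7*(17 + 18)))² = ((1/30)*24/31 + (-28 + 7*35))² = ((1/30)*(1/31)*24 + (-28 + 245))² = (4/155 + 217)² = (33639/155)² = 1131582321/24025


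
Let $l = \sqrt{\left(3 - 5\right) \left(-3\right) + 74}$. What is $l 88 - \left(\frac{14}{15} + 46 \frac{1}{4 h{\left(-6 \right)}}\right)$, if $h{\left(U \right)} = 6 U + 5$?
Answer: $- \frac{523}{930} + 352 \sqrt{5} \approx 786.53$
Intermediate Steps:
$h{\left(U \right)} = 5 + 6 U$
$l = 4 \sqrt{5}$ ($l = \sqrt{\left(-2\right) \left(-3\right) + 74} = \sqrt{6 + 74} = \sqrt{80} = 4 \sqrt{5} \approx 8.9443$)
$l 88 - \left(\frac{14}{15} + 46 \frac{1}{4 h{\left(-6 \right)}}\right) = 4 \sqrt{5} \cdot 88 - \left(\frac{14}{15} + 46 \frac{1}{4 \left(5 + 6 \left(-6\right)\right)}\right) = 352 \sqrt{5} - \left(\frac{14}{15} + \frac{46}{4 \left(5 - 36\right)}\right) = 352 \sqrt{5} - \left(\frac{14}{15} + \frac{46}{4 \left(-31\right)}\right) = 352 \sqrt{5} - \left(\frac{14}{15} + \frac{46}{-124}\right) = 352 \sqrt{5} - \frac{523}{930} = - \frac{523}{930} + 352 \sqrt{5}$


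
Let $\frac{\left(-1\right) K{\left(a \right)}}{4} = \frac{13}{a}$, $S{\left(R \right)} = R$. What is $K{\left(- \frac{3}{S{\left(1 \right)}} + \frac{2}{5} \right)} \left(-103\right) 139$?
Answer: $-286340$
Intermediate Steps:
$K{\left(a \right)} = - \frac{52}{a}$ ($K{\left(a \right)} = - 4 \frac{13}{a} = - \frac{52}{a}$)
$K{\left(- \frac{3}{S{\left(1 \right)}} + \frac{2}{5} \right)} \left(-103\right) 139 = - \frac{52}{- \frac{3}{1} + \frac{2}{5}} \left(-103\right) 139 = - \frac{52}{\left(-3\right) 1 + 2 \cdot \frac{1}{5}} \left(-103\right) 139 = - \frac{52}{-3 + \frac{2}{5}} \left(-103\right) 139 = - \frac{52}{- \frac{13}{5}} \left(-103\right) 139 = \left(-52\right) \left(- \frac{5}{13}\right) \left(-103\right) 139 = 20 \left(-103\right) 139 = \left(-2060\right) 139 = -286340$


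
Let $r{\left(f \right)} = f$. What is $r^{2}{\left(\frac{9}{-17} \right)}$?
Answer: $\frac{81}{289} \approx 0.28028$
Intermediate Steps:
$r^{2}{\left(\frac{9}{-17} \right)} = \left(\frac{9}{-17}\right)^{2} = \left(9 \left(- \frac{1}{17}\right)\right)^{2} = \left(- \frac{9}{17}\right)^{2} = \frac{81}{289}$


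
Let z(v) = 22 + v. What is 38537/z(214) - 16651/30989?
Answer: 1190293457/7313404 ≈ 162.76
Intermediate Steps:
38537/z(214) - 16651/30989 = 38537/(22 + 214) - 16651/30989 = 38537/236 - 16651*1/30989 = 38537*(1/236) - 16651/30989 = 38537/236 - 16651/30989 = 1190293457/7313404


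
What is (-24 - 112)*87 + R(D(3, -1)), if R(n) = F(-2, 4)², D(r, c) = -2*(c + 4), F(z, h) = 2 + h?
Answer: -11796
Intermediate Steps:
D(r, c) = -8 - 2*c (D(r, c) = -2*(4 + c) = -8 - 2*c)
R(n) = 36 (R(n) = (2 + 4)² = 6² = 36)
(-24 - 112)*87 + R(D(3, -1)) = (-24 - 112)*87 + 36 = -136*87 + 36 = -11832 + 36 = -11796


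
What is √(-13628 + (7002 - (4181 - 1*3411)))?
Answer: 86*I ≈ 86.0*I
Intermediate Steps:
√(-13628 + (7002 - (4181 - 1*3411))) = √(-13628 + (7002 - (4181 - 3411))) = √(-13628 + (7002 - 1*770)) = √(-13628 + (7002 - 770)) = √(-13628 + 6232) = √(-7396) = 86*I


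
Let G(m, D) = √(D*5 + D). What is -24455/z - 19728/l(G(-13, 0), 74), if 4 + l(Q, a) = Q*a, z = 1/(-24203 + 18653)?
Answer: 135730182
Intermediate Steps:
G(m, D) = √6*√D (G(m, D) = √(5*D + D) = √(6*D) = √6*√D)
z = -1/5550 (z = 1/(-5550) = -1/5550 ≈ -0.00018018)
l(Q, a) = -4 + Q*a
-24455/z - 19728/l(G(-13, 0), 74) = -24455/(-1/5550) - 19728/(-4 + (√6*√0)*74) = -24455*(-5550) - 19728/(-4 + (√6*0)*74) = 135725250 - 19728/(-4 + 0*74) = 135725250 - 19728/(-4 + 0) = 135725250 - 19728/(-4) = 135725250 - 19728*(-¼) = 135725250 + 4932 = 135730182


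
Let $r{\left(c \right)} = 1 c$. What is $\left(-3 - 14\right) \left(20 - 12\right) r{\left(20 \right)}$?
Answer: $-2720$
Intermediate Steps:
$r{\left(c \right)} = c$
$\left(-3 - 14\right) \left(20 - 12\right) r{\left(20 \right)} = \left(-3 - 14\right) \left(20 - 12\right) 20 = \left(-17\right) 8 \cdot 20 = \left(-136\right) 20 = -2720$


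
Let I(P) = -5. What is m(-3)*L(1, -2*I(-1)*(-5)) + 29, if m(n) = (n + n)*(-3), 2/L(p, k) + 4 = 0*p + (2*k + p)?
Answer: 2951/103 ≈ 28.650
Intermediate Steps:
L(p, k) = 2/(-4 + p + 2*k) (L(p, k) = 2/(-4 + (0*p + (2*k + p))) = 2/(-4 + (0 + (p + 2*k))) = 2/(-4 + (p + 2*k)) = 2/(-4 + p + 2*k))
m(n) = -6*n (m(n) = (2*n)*(-3) = -6*n)
m(-3)*L(1, -2*I(-1)*(-5)) + 29 = (-6*(-3))*(2/(-4 + 1 + 2*(-2*(-5)*(-5)))) + 29 = 18*(2/(-4 + 1 + 2*(10*(-5)))) + 29 = 18*(2/(-4 + 1 + 2*(-50))) + 29 = 18*(2/(-4 + 1 - 100)) + 29 = 18*(2/(-103)) + 29 = 18*(2*(-1/103)) + 29 = 18*(-2/103) + 29 = -36/103 + 29 = 2951/103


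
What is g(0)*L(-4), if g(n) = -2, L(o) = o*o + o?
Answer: -24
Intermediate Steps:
L(o) = o + o² (L(o) = o² + o = o + o²)
g(0)*L(-4) = -(-8)*(1 - 4) = -(-8)*(-3) = -2*12 = -24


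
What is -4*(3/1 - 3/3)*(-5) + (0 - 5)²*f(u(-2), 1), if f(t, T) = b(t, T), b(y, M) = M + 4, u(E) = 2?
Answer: 165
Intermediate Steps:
b(y, M) = 4 + M
f(t, T) = 4 + T
-4*(3/1 - 3/3)*(-5) + (0 - 5)²*f(u(-2), 1) = -4*(3/1 - 3/3)*(-5) + (0 - 5)²*(4 + 1) = -4*(3*1 - 3*⅓)*(-5) + (-5)²*5 = -4*(3 - 1)*(-5) + 25*5 = -4*2*(-5) + 125 = -8*(-5) + 125 = 40 + 125 = 165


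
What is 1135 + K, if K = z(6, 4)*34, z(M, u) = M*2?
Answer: 1543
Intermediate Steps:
z(M, u) = 2*M
K = 408 (K = (2*6)*34 = 12*34 = 408)
1135 + K = 1135 + 408 = 1543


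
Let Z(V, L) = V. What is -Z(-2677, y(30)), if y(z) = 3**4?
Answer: 2677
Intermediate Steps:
y(z) = 81
-Z(-2677, y(30)) = -1*(-2677) = 2677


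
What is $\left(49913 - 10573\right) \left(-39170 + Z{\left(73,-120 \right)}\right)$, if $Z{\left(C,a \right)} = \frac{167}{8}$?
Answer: $- \frac{3080253155}{2} \approx -1.5401 \cdot 10^{9}$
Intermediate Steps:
$Z{\left(C,a \right)} = \frac{167}{8}$ ($Z{\left(C,a \right)} = 167 \cdot \frac{1}{8} = \frac{167}{8}$)
$\left(49913 - 10573\right) \left(-39170 + Z{\left(73,-120 \right)}\right) = \left(49913 - 10573\right) \left(-39170 + \frac{167}{8}\right) = 39340 \left(- \frac{313193}{8}\right) = - \frac{3080253155}{2}$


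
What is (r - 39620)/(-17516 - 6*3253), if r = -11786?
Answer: 25703/18517 ≈ 1.3881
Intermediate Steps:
(r - 39620)/(-17516 - 6*3253) = (-11786 - 39620)/(-17516 - 6*3253) = -51406/(-17516 - 19518) = -51406/(-37034) = -51406*(-1/37034) = 25703/18517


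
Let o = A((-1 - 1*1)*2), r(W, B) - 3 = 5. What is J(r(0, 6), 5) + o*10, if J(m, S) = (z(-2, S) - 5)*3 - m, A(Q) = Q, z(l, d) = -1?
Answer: -66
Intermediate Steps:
r(W, B) = 8 (r(W, B) = 3 + 5 = 8)
J(m, S) = -18 - m (J(m, S) = (-1 - 5)*3 - m = -6*3 - m = -18 - m)
o = -4 (o = (-1 - 1*1)*2 = (-1 - 1)*2 = -2*2 = -4)
J(r(0, 6), 5) + o*10 = (-18 - 1*8) - 4*10 = (-18 - 8) - 40 = -26 - 40 = -66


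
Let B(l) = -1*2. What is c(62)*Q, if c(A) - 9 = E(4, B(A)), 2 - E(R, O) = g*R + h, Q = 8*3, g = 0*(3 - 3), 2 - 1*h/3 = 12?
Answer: 984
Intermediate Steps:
h = -30 (h = 6 - 3*12 = 6 - 36 = -30)
g = 0 (g = 0*0 = 0)
B(l) = -2
Q = 24
E(R, O) = 32 (E(R, O) = 2 - (0*R - 30) = 2 - (0 - 30) = 2 - 1*(-30) = 2 + 30 = 32)
c(A) = 41 (c(A) = 9 + 32 = 41)
c(62)*Q = 41*24 = 984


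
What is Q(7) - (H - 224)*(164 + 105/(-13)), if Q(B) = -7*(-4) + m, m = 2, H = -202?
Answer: 863892/13 ≈ 66453.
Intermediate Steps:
Q(B) = 30 (Q(B) = -7*(-4) + 2 = 28 + 2 = 30)
Q(7) - (H - 224)*(164 + 105/(-13)) = 30 - (-202 - 224)*(164 + 105/(-13)) = 30 - (-426)*(164 + 105*(-1/13)) = 30 - (-426)*(164 - 105/13) = 30 - (-426)*2027/13 = 30 - 1*(-863502/13) = 30 + 863502/13 = 863892/13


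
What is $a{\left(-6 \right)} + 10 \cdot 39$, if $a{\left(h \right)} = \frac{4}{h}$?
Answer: $\frac{1168}{3} \approx 389.33$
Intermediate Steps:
$a{\left(-6 \right)} + 10 \cdot 39 = \frac{4}{-6} + 10 \cdot 39 = 4 \left(- \frac{1}{6}\right) + 390 = - \frac{2}{3} + 390 = \frac{1168}{3}$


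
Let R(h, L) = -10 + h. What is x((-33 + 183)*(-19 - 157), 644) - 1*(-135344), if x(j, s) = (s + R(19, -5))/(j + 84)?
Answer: 3561712051/26316 ≈ 1.3534e+5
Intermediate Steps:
x(j, s) = (9 + s)/(84 + j) (x(j, s) = (s + (-10 + 19))/(j + 84) = (s + 9)/(84 + j) = (9 + s)/(84 + j))
x((-33 + 183)*(-19 - 157), 644) - 1*(-135344) = (9 + 644)/(84 + (-33 + 183)*(-19 - 157)) - 1*(-135344) = 653/(84 + 150*(-176)) + 135344 = 653/(84 - 26400) + 135344 = 653/(-26316) + 135344 = -1/26316*653 + 135344 = -653/26316 + 135344 = 3561712051/26316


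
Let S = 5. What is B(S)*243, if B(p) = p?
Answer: 1215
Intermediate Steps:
B(S)*243 = 5*243 = 1215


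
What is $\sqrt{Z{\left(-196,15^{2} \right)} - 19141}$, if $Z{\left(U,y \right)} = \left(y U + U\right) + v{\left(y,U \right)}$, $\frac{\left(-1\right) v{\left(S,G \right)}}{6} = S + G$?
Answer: $i \sqrt{63611} \approx 252.21 i$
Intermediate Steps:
$v{\left(S,G \right)} = - 6 G - 6 S$ ($v{\left(S,G \right)} = - 6 \left(S + G\right) = - 6 \left(G + S\right) = - 6 G - 6 S$)
$Z{\left(U,y \right)} = - 6 y - 5 U + U y$ ($Z{\left(U,y \right)} = \left(y U + U\right) - \left(6 U + 6 y\right) = \left(U y + U\right) - \left(6 U + 6 y\right) = \left(U + U y\right) - \left(6 U + 6 y\right) = - 6 y - 5 U + U y$)
$\sqrt{Z{\left(-196,15^{2} \right)} - 19141} = \sqrt{\left(- 6 \cdot 15^{2} - -980 - 196 \cdot 15^{2}\right) - 19141} = \sqrt{\left(\left(-6\right) 225 + 980 - 44100\right) - 19141} = \sqrt{\left(-1350 + 980 - 44100\right) - 19141} = \sqrt{-44470 - 19141} = \sqrt{-63611} = i \sqrt{63611}$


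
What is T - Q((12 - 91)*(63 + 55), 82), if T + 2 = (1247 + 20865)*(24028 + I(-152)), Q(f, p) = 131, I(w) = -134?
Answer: 528343995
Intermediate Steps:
T = 528344126 (T = -2 + (1247 + 20865)*(24028 - 134) = -2 + 22112*23894 = -2 + 528344128 = 528344126)
T - Q((12 - 91)*(63 + 55), 82) = 528344126 - 1*131 = 528344126 - 131 = 528343995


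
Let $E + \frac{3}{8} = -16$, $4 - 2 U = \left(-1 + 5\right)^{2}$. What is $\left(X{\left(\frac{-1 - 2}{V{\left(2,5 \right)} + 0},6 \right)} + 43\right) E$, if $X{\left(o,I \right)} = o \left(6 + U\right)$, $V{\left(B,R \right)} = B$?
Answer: $- \frac{5633}{8} \approx -704.13$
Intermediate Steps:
$U = -6$ ($U = 2 - \frac{\left(-1 + 5\right)^{2}}{2} = 2 - \frac{4^{2}}{2} = 2 - 8 = -6$)
$X{\left(o,I \right)} = 0$ ($X{\left(o,I \right)} = o \left(6 - 6\right) = o 0 = 0$)
$E = - \frac{131}{8}$ ($E = - \frac{3}{8} - 16 = - \frac{131}{8} \approx -16.375$)
$\left(X{\left(\frac{-1 - 2}{V{\left(2,5 \right)} + 0},6 \right)} + 43\right) E = \left(0 + 43\right) \left(- \frac{131}{8}\right) = 43 \left(- \frac{131}{8}\right) = - \frac{5633}{8}$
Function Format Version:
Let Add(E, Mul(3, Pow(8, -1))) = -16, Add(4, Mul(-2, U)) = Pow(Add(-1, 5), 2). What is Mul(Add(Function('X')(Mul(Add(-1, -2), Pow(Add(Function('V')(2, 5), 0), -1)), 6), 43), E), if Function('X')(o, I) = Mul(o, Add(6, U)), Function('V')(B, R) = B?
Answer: Rational(-5633, 8) ≈ -704.13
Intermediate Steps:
U = -6 (U = Add(2, Mul(Rational(-1, 2), Pow(Add(-1, 5), 2))) = Add(2, Mul(Rational(-1, 2), Pow(4, 2))) = Add(2, Mul(Rational(-1, 2), 16)) = Add(2, -8) = -6)
Function('X')(o, I) = 0 (Function('X')(o, I) = Mul(o, Add(6, -6)) = Mul(o, 0) = 0)
E = Rational(-131, 8) (E = Add(Rational(-3, 8), -16) = Rational(-131, 8) ≈ -16.375)
Mul(Add(Function('X')(Mul(Add(-1, -2), Pow(Add(Function('V')(2, 5), 0), -1)), 6), 43), E) = Mul(Add(0, 43), Rational(-131, 8)) = Mul(43, Rational(-131, 8)) = Rational(-5633, 8)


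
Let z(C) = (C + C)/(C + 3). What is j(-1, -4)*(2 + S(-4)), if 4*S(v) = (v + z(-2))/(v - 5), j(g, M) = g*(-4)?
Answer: 80/9 ≈ 8.8889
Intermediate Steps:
j(g, M) = -4*g
z(C) = 2*C/(3 + C) (z(C) = (2*C)/(3 + C) = 2*C/(3 + C))
S(v) = (-4 + v)/(4*(-5 + v)) (S(v) = ((v + 2*(-2)/(3 - 2))/(v - 5))/4 = ((v + 2*(-2)/1)/(-5 + v))/4 = ((v + 2*(-2)*1)/(-5 + v))/4 = ((v - 4)/(-5 + v))/4 = ((-4 + v)/(-5 + v))/4 = (-4 + v)/(4*(-5 + v)))
j(-1, -4)*(2 + S(-4)) = (-4*(-1))*(2 + (-4 - 4)/(4*(-5 - 4))) = 4*(2 + (1/4)*(-8)/(-9)) = 4*(2 + (1/4)*(-1/9)*(-8)) = 4*(2 + 2/9) = 4*(20/9) = 80/9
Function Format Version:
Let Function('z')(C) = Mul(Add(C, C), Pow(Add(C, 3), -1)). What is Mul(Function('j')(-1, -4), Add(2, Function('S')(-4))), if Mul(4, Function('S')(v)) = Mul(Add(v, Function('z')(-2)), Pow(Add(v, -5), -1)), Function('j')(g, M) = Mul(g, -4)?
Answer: Rational(80, 9) ≈ 8.8889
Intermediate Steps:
Function('j')(g, M) = Mul(-4, g)
Function('z')(C) = Mul(2, C, Pow(Add(3, C), -1)) (Function('z')(C) = Mul(Mul(2, C), Pow(Add(3, C), -1)) = Mul(2, C, Pow(Add(3, C), -1)))
Function('S')(v) = Mul(Rational(1, 4), Pow(Add(-5, v), -1), Add(-4, v)) (Function('S')(v) = Mul(Rational(1, 4), Mul(Add(v, Mul(2, -2, Pow(Add(3, -2), -1))), Pow(Add(v, -5), -1))) = Mul(Rational(1, 4), Mul(Add(v, Mul(2, -2, Pow(1, -1))), Pow(Add(-5, v), -1))) = Mul(Rational(1, 4), Mul(Add(v, Mul(2, -2, 1)), Pow(Add(-5, v), -1))) = Mul(Rational(1, 4), Mul(Add(v, -4), Pow(Add(-5, v), -1))) = Mul(Rational(1, 4), Mul(Add(-4, v), Pow(Add(-5, v), -1))) = Mul(Rational(1, 4), Mul(Pow(Add(-5, v), -1), Add(-4, v))) = Mul(Rational(1, 4), Pow(Add(-5, v), -1), Add(-4, v)))
Mul(Function('j')(-1, -4), Add(2, Function('S')(-4))) = Mul(Mul(-4, -1), Add(2, Mul(Rational(1, 4), Pow(Add(-5, -4), -1), Add(-4, -4)))) = Mul(4, Add(2, Mul(Rational(1, 4), Pow(-9, -1), -8))) = Mul(4, Add(2, Mul(Rational(1, 4), Rational(-1, 9), -8))) = Mul(4, Add(2, Rational(2, 9))) = Mul(4, Rational(20, 9)) = Rational(80, 9)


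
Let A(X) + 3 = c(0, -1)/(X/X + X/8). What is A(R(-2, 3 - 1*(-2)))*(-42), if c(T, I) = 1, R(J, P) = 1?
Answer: 266/3 ≈ 88.667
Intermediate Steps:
A(X) = -3 + 1/(1 + X/8) (A(X) = -3 + 1/(X/X + X/8) = -3 + 1/(1 + X*(⅛)) = -3 + 1/(1 + X/8))
A(R(-2, 3 - 1*(-2)))*(-42) = ((-16 - 3*1)/(8 + 1))*(-42) = ((-16 - 3)/9)*(-42) = ((⅑)*(-19))*(-42) = -19/9*(-42) = 266/3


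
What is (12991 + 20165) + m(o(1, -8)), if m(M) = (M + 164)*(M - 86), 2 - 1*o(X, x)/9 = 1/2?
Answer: 81149/4 ≈ 20287.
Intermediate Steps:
o(X, x) = 27/2 (o(X, x) = 18 - 9/2 = 27/2)
m(M) = (-86 + M)*(164 + M) (m(M) = (164 + M)*(-86 + M) = (-86 + M)*(164 + M))
(12991 + 20165) + m(o(1, -8)) = (12991 + 20165) + (-14104 + (27/2)² + 78*(27/2)) = 33156 + (-14104 + 729/4 + 1053) = 33156 - 51475/4 = 81149/4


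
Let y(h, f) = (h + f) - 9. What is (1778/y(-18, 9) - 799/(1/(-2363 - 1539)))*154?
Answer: 4320992522/9 ≈ 4.8011e+8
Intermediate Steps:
y(h, f) = -9 + f + h (y(h, f) = (f + h) - 9 = -9 + f + h)
(1778/y(-18, 9) - 799/(1/(-2363 - 1539)))*154 = (1778/(-9 + 9 - 18) - 799/(1/(-2363 - 1539)))*154 = (1778/(-18) - 799/(1/(-3902)))*154 = (1778*(-1/18) - 799/(-1/3902))*154 = (-889/9 - 799*(-3902))*154 = (-889/9 + 3117698)*154 = (28058393/9)*154 = 4320992522/9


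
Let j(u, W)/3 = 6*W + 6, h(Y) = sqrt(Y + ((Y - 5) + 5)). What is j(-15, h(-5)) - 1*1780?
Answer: -1762 + 18*I*sqrt(10) ≈ -1762.0 + 56.921*I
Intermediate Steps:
h(Y) = sqrt(2)*sqrt(Y) (h(Y) = sqrt(Y + ((-5 + Y) + 5)) = sqrt(Y + Y) = sqrt(2*Y) = sqrt(2)*sqrt(Y))
j(u, W) = 18 + 18*W (j(u, W) = 3*(6*W + 6) = 3*(6 + 6*W) = 18 + 18*W)
j(-15, h(-5)) - 1*1780 = (18 + 18*(sqrt(2)*sqrt(-5))) - 1*1780 = (18 + 18*(sqrt(2)*(I*sqrt(5)))) - 1780 = (18 + 18*(I*sqrt(10))) - 1780 = (18 + 18*I*sqrt(10)) - 1780 = -1762 + 18*I*sqrt(10)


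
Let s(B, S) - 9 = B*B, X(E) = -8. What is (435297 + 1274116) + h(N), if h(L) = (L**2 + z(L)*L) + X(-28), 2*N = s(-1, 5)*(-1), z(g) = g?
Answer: 1709455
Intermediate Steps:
s(B, S) = 9 + B**2 (s(B, S) = 9 + B*B = 9 + B**2)
N = -5 (N = ((9 + (-1)**2)*(-1))/2 = ((9 + 1)*(-1))/2 = (10*(-1))/2 = (1/2)*(-10) = -5)
h(L) = -8 + 2*L**2 (h(L) = (L**2 + L*L) - 8 = (L**2 + L**2) - 8 = 2*L**2 - 8 = -8 + 2*L**2)
(435297 + 1274116) + h(N) = (435297 + 1274116) + (-8 + 2*(-5)**2) = 1709413 + (-8 + 2*25) = 1709413 + (-8 + 50) = 1709413 + 42 = 1709455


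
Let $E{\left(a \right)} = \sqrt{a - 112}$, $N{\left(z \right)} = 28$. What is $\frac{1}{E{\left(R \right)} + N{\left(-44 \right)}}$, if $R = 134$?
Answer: $\frac{14}{381} - \frac{\sqrt{22}}{762} \approx 0.03059$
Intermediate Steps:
$E{\left(a \right)} = \sqrt{-112 + a}$
$\frac{1}{E{\left(R \right)} + N{\left(-44 \right)}} = \frac{1}{\sqrt{-112 + 134} + 28} = \frac{1}{\sqrt{22} + 28} = \frac{1}{28 + \sqrt{22}}$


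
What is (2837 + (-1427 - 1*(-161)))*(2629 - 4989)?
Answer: -3707560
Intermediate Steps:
(2837 + (-1427 - 1*(-161)))*(2629 - 4989) = (2837 + (-1427 + 161))*(-2360) = (2837 - 1266)*(-2360) = 1571*(-2360) = -3707560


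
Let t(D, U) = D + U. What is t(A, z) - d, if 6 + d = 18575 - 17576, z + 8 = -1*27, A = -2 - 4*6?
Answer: -1054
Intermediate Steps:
A = -26 (A = -2 - 24 = -26)
z = -35 (z = -8 - 1*27 = -8 - 27 = -35)
d = 993 (d = -6 + (18575 - 17576) = -6 + 999 = 993)
t(A, z) - d = (-26 - 35) - 1*993 = -61 - 993 = -1054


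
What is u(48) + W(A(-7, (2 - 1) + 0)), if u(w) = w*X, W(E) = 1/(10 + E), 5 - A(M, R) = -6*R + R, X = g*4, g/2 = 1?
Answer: 7681/20 ≈ 384.05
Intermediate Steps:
g = 2 (g = 2*1 = 2)
X = 8 (X = 2*4 = 8)
A(M, R) = 5 + 5*R (A(M, R) = 5 - (-6*R + R) = 5 - (-5)*R = 5 + 5*R)
u(w) = 8*w (u(w) = w*8 = 8*w)
u(48) + W(A(-7, (2 - 1) + 0)) = 8*48 + 1/(10 + (5 + 5*((2 - 1) + 0))) = 384 + 1/(10 + (5 + 5*(1 + 0))) = 384 + 1/(10 + (5 + 5*1)) = 384 + 1/(10 + (5 + 5)) = 384 + 1/(10 + 10) = 384 + 1/20 = 7681/20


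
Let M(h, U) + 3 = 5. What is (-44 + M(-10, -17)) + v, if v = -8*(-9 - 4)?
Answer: 62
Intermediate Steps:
M(h, U) = 2 (M(h, U) = -3 + 5 = 2)
v = 104 (v = -8*(-13) = 104)
(-44 + M(-10, -17)) + v = (-44 + 2) + 104 = -42 + 104 = 62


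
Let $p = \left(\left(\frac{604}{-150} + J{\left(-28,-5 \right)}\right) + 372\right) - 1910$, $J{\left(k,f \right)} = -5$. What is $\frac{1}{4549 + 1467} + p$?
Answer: $- \frac{698018357}{451200} \approx -1547.0$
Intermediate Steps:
$p = - \frac{116027}{75}$ ($p = \left(\left(\frac{604}{-150} - 5\right) + 372\right) - 1910 = \left(\left(604 \left(- \frac{1}{150}\right) - 5\right) + 372\right) - 1910 = \left(\left(- \frac{302}{75} - 5\right) + 372\right) - 1910 = \left(- \frac{677}{75} + 372\right) - 1910 = \frac{27223}{75} - 1910 = - \frac{116027}{75} \approx -1547.0$)
$\frac{1}{4549 + 1467} + p = \frac{1}{4549 + 1467} - \frac{116027}{75} = \frac{1}{6016} - \frac{116027}{75} = - \frac{698018357}{451200}$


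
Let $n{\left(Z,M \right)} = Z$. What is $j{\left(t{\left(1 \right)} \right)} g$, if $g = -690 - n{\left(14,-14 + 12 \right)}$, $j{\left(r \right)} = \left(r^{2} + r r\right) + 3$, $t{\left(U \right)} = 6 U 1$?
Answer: $-52800$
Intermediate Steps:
$t{\left(U \right)} = 6 U$
$j{\left(r \right)} = 3 + 2 r^{2}$ ($j{\left(r \right)} = \left(r^{2} + r^{2}\right) + 3 = 2 r^{2} + 3 = 3 + 2 r^{2}$)
$g = -704$ ($g = -690 - 14 = -704$)
$j{\left(t{\left(1 \right)} \right)} g = \left(3 + 2 \left(6 \cdot 1\right)^{2}\right) \left(-704\right) = \left(3 + 2 \cdot 6^{2}\right) \left(-704\right) = \left(3 + 2 \cdot 36\right) \left(-704\right) = \left(3 + 72\right) \left(-704\right) = 75 \left(-704\right) = -52800$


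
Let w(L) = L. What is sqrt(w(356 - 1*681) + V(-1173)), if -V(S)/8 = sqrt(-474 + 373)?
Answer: sqrt(-325 - 8*I*sqrt(101)) ≈ 2.2132 - 18.163*I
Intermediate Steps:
V(S) = -8*I*sqrt(101) (V(S) = -8*sqrt(-474 + 373) = -8*I*sqrt(101))
sqrt(w(356 - 1*681) + V(-1173)) = sqrt((356 - 1*681) - 8*I*sqrt(101)) = sqrt((356 - 681) - 8*I*sqrt(101)) = sqrt(-325 - 8*I*sqrt(101))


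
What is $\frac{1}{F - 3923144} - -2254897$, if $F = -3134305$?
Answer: $\frac{15913820577752}{7057449} \approx 2.2549 \cdot 10^{6}$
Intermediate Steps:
$\frac{1}{F - 3923144} - -2254897 = \frac{1}{-3134305 - 3923144} - -2254897 = \frac{1}{-7057449} + 2254897 = - \frac{1}{7057449} + 2254897 = \frac{15913820577752}{7057449}$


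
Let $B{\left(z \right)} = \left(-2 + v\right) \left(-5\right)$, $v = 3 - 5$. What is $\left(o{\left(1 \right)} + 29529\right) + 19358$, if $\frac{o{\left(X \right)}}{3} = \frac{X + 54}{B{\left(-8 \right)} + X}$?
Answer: $\frac{342264}{7} \approx 48895.0$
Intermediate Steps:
$v = -2$ ($v = 3 - 5 = -2$)
$B{\left(z \right)} = 20$ ($B{\left(z \right)} = \left(-2 - 2\right) \left(-5\right) = \left(-4\right) \left(-5\right) = 20$)
$o{\left(X \right)} = \frac{3 \left(54 + X\right)}{20 + X}$ ($o{\left(X \right)} = 3 \frac{X + 54}{20 + X} = 3 \frac{54 + X}{20 + X} = \frac{3 \left(54 + X\right)}{20 + X}$)
$\left(o{\left(1 \right)} + 29529\right) + 19358 = \left(\frac{3 \left(54 + 1\right)}{20 + 1} + 29529\right) + 19358 = \left(3 \cdot \frac{1}{21} \cdot 55 + 29529\right) + 19358 = \left(\frac{55}{7} + 29529\right) + 19358 = \frac{206758}{7} + 19358 = \frac{342264}{7}$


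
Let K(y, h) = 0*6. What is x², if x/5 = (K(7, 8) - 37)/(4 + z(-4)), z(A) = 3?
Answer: 34225/49 ≈ 698.47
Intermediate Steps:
K(y, h) = 0
x = -185/7 (x = 5*((0 - 37)/(4 + 3)) = 5*(-37/7) = -185/7 ≈ -26.429)
x² = (-185/7)² = 34225/49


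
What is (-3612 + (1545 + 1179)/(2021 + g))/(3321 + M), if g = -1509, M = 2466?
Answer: -51295/82304 ≈ -0.62324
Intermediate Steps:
(-3612 + (1545 + 1179)/(2021 + g))/(3321 + M) = (-3612 + (1545 + 1179)/(2021 - 1509))/(3321 + 2466) = (-3612 + 2724/512)/5787 = (-3612 + 2724*(1/512))*(1/5787) = (-3612 + 681/128)*(1/5787) = -461655/128*1/5787 = -51295/82304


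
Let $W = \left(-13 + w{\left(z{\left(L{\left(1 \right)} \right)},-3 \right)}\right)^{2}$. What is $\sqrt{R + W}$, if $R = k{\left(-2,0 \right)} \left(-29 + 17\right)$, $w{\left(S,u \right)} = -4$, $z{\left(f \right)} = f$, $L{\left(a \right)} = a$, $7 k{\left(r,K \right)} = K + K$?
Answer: $17$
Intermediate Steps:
$k{\left(r,K \right)} = \frac{2 K}{7}$ ($k{\left(r,K \right)} = \frac{K + K}{7} = \frac{2 K}{7}$)
$R = 0$ ($R = \frac{2}{7} \cdot 0 \left(-29 + 17\right) = 0 \left(-12\right) = 0$)
$W = 289$ ($W = \left(-13 - 4\right)^{2} = \left(-17\right)^{2} = 289$)
$\sqrt{R + W} = \sqrt{0 + 289} = \sqrt{289} = 17$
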